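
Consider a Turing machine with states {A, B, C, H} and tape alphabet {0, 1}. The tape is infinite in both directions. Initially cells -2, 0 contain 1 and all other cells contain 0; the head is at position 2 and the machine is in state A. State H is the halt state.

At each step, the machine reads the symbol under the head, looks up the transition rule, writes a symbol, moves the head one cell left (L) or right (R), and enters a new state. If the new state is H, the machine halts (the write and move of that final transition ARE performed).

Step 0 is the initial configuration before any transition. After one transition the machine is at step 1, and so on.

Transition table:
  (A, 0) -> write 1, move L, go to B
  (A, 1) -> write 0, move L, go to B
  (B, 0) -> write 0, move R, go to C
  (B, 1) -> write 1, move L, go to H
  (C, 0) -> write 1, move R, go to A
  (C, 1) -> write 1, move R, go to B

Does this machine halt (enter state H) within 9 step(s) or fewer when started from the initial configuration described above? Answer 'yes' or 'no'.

Step 1: in state A at pos 2, read 0 -> (A,0)->write 1,move L,goto B. Now: state=B, head=1, tape[-3..3]=0101010 (head:     ^)
Step 2: in state B at pos 1, read 0 -> (B,0)->write 0,move R,goto C. Now: state=C, head=2, tape[-3..3]=0101010 (head:      ^)
Step 3: in state C at pos 2, read 1 -> (C,1)->write 1,move R,goto B. Now: state=B, head=3, tape[-3..4]=01010100 (head:       ^)
Step 4: in state B at pos 3, read 0 -> (B,0)->write 0,move R,goto C. Now: state=C, head=4, tape[-3..5]=010101000 (head:        ^)
Step 5: in state C at pos 4, read 0 -> (C,0)->write 1,move R,goto A. Now: state=A, head=5, tape[-3..6]=0101010100 (head:         ^)
Step 6: in state A at pos 5, read 0 -> (A,0)->write 1,move L,goto B. Now: state=B, head=4, tape[-3..6]=0101010110 (head:        ^)
Step 7: in state B at pos 4, read 1 -> (B,1)->write 1,move L,goto H. Now: state=H, head=3, tape[-3..6]=0101010110 (head:       ^)
State H reached at step 7; 7 <= 9 -> yes

Answer: yes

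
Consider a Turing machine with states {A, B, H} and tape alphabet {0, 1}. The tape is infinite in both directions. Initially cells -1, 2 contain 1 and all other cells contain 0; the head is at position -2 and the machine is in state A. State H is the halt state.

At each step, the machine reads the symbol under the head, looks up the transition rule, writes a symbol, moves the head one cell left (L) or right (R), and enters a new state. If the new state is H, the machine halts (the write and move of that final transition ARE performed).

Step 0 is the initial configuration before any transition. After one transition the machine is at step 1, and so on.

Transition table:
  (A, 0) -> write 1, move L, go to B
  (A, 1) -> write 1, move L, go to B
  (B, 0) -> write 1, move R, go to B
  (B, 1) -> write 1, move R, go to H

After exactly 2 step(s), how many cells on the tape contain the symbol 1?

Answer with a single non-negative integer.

Step 1: in state A at pos -2, read 0 -> (A,0)->write 1,move L,goto B. Now: state=B, head=-3, tape[-4..3]=00110010 (head:  ^)
Step 2: in state B at pos -3, read 0 -> (B,0)->write 1,move R,goto B. Now: state=B, head=-2, tape[-4..3]=01110010 (head:   ^)
Cells containing 1 after step 2: {-3, -2, -1, 2} -> 4 cell(s)

Answer: 4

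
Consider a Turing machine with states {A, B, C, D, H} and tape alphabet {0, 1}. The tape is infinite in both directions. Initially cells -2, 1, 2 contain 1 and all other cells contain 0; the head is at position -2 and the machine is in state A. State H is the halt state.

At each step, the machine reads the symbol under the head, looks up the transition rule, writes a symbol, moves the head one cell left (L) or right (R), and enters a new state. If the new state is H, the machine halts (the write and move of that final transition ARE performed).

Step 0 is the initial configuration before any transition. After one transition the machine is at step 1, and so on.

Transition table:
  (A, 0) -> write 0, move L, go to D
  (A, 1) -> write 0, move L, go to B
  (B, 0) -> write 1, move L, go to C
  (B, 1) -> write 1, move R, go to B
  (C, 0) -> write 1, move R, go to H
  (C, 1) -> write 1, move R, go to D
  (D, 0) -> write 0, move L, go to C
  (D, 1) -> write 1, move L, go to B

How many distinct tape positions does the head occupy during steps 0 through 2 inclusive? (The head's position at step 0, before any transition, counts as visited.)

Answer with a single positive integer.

Step 1: in state A at pos -2, read 1 -> (A,1)->write 0,move L,goto B. Now: state=B, head=-3, tape[-4..3]=00000110 (head:  ^)
Step 2: in state B at pos -3, read 0 -> (B,0)->write 1,move L,goto C. Now: state=C, head=-4, tape[-5..3]=001000110 (head:  ^)
Head positions at steps 0..2: starting at -2, distinct positions visited = {-4, -3, -2} -> 3 position(s)

Answer: 3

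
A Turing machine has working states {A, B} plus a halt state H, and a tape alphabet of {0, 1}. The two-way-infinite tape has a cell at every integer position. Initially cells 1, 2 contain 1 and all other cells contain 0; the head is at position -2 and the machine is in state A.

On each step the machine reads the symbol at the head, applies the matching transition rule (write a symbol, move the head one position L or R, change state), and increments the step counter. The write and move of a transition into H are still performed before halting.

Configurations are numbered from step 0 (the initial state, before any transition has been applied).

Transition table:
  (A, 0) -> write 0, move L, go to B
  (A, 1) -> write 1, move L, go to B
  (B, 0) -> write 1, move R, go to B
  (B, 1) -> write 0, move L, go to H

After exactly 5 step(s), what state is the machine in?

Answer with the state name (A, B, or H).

Answer: B

Derivation:
Step 1: in state A at pos -2, read 0 -> (A,0)->write 0,move L,goto B. Now: state=B, head=-3, tape[-4..3]=00000110 (head:  ^)
Step 2: in state B at pos -3, read 0 -> (B,0)->write 1,move R,goto B. Now: state=B, head=-2, tape[-4..3]=01000110 (head:   ^)
Step 3: in state B at pos -2, read 0 -> (B,0)->write 1,move R,goto B. Now: state=B, head=-1, tape[-4..3]=01100110 (head:    ^)
Step 4: in state B at pos -1, read 0 -> (B,0)->write 1,move R,goto B. Now: state=B, head=0, tape[-4..3]=01110110 (head:     ^)
Step 5: in state B at pos 0, read 0 -> (B,0)->write 1,move R,goto B. Now: state=B, head=1, tape[-4..3]=01111110 (head:      ^)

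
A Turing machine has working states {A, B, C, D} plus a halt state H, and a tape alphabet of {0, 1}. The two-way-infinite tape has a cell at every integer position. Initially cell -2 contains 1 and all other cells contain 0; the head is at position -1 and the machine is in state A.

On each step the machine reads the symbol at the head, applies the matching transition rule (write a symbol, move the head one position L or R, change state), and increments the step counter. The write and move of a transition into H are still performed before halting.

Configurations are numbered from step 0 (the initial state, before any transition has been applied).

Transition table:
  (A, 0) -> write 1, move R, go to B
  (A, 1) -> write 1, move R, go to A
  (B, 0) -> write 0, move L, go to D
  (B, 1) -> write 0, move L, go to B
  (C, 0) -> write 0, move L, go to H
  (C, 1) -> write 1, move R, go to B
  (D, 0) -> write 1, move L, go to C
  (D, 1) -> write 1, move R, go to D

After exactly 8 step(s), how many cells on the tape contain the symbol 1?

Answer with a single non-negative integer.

Answer: 0

Derivation:
Step 1: in state A at pos -1, read 0 -> (A,0)->write 1,move R,goto B. Now: state=B, head=0, tape[-3..1]=01100 (head:    ^)
Step 2: in state B at pos 0, read 0 -> (B,0)->write 0,move L,goto D. Now: state=D, head=-1, tape[-3..1]=01100 (head:   ^)
Step 3: in state D at pos -1, read 1 -> (D,1)->write 1,move R,goto D. Now: state=D, head=0, tape[-3..1]=01100 (head:    ^)
Step 4: in state D at pos 0, read 0 -> (D,0)->write 1,move L,goto C. Now: state=C, head=-1, tape[-3..1]=01110 (head:   ^)
Step 5: in state C at pos -1, read 1 -> (C,1)->write 1,move R,goto B. Now: state=B, head=0, tape[-3..1]=01110 (head:    ^)
Step 6: in state B at pos 0, read 1 -> (B,1)->write 0,move L,goto B. Now: state=B, head=-1, tape[-3..1]=01100 (head:   ^)
Step 7: in state B at pos -1, read 1 -> (B,1)->write 0,move L,goto B. Now: state=B, head=-2, tape[-3..1]=01000 (head:  ^)
Step 8: in state B at pos -2, read 1 -> (B,1)->write 0,move L,goto B. Now: state=B, head=-3, tape[-4..1]=000000 (head:  ^)
No cell contains 1 after step 8 -> 0 cell(s)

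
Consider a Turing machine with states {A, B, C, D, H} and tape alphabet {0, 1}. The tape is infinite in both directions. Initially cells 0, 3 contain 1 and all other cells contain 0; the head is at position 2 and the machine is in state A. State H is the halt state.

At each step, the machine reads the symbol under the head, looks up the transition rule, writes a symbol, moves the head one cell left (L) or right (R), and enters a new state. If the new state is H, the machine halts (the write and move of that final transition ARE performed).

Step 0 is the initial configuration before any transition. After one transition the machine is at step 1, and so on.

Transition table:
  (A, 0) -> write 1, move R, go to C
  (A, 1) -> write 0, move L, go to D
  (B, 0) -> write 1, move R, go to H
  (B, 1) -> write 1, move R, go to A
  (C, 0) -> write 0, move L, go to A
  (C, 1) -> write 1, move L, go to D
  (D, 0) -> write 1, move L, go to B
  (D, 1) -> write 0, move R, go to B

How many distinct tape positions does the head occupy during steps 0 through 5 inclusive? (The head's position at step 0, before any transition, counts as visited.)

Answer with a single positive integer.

Step 1: in state A at pos 2, read 0 -> (A,0)->write 1,move R,goto C. Now: state=C, head=3, tape[-1..4]=010110 (head:     ^)
Step 2: in state C at pos 3, read 1 -> (C,1)->write 1,move L,goto D. Now: state=D, head=2, tape[-1..4]=010110 (head:    ^)
Step 3: in state D at pos 2, read 1 -> (D,1)->write 0,move R,goto B. Now: state=B, head=3, tape[-1..4]=010010 (head:     ^)
Step 4: in state B at pos 3, read 1 -> (B,1)->write 1,move R,goto A. Now: state=A, head=4, tape[-1..5]=0100100 (head:      ^)
Step 5: in state A at pos 4, read 0 -> (A,0)->write 1,move R,goto C. Now: state=C, head=5, tape[-1..6]=01001100 (head:       ^)
Head positions at steps 0..5: starting at 2, distinct positions visited = {2, 3, 4, 5} -> 4 position(s)

Answer: 4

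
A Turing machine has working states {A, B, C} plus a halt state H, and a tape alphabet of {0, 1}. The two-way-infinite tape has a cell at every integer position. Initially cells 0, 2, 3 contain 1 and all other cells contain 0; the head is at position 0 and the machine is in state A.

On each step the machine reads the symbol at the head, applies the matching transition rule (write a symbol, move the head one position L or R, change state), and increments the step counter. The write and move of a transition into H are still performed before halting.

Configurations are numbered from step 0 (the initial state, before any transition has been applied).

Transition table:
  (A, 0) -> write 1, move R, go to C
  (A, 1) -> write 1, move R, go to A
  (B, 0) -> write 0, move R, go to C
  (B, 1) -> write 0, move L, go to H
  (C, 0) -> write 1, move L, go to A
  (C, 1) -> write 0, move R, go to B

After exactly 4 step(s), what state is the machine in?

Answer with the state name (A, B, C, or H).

Step 1: in state A at pos 0, read 1 -> (A,1)->write 1,move R,goto A. Now: state=A, head=1, tape[-1..4]=010110 (head:   ^)
Step 2: in state A at pos 1, read 0 -> (A,0)->write 1,move R,goto C. Now: state=C, head=2, tape[-1..4]=011110 (head:    ^)
Step 3: in state C at pos 2, read 1 -> (C,1)->write 0,move R,goto B. Now: state=B, head=3, tape[-1..4]=011010 (head:     ^)
Step 4: in state B at pos 3, read 1 -> (B,1)->write 0,move L,goto H. Now: state=H, head=2, tape[-1..4]=011000 (head:    ^)

Answer: H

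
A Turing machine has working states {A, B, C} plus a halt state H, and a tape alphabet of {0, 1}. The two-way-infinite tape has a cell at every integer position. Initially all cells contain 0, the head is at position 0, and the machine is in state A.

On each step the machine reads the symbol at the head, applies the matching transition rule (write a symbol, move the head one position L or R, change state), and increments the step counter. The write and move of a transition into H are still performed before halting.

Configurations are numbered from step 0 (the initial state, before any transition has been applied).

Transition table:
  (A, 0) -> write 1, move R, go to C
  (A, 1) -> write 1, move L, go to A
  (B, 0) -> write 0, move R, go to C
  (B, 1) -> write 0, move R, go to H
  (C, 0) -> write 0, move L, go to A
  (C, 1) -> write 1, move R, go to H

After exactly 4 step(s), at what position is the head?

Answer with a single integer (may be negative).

Step 1: in state A at pos 0, read 0 -> (A,0)->write 1,move R,goto C. Now: state=C, head=1, tape[-1..2]=0100 (head:   ^)
Step 2: in state C at pos 1, read 0 -> (C,0)->write 0,move L,goto A. Now: state=A, head=0, tape[-1..2]=0100 (head:  ^)
Step 3: in state A at pos 0, read 1 -> (A,1)->write 1,move L,goto A. Now: state=A, head=-1, tape[-2..2]=00100 (head:  ^)
Step 4: in state A at pos -1, read 0 -> (A,0)->write 1,move R,goto C. Now: state=C, head=0, tape[-2..2]=01100 (head:   ^)

Answer: 0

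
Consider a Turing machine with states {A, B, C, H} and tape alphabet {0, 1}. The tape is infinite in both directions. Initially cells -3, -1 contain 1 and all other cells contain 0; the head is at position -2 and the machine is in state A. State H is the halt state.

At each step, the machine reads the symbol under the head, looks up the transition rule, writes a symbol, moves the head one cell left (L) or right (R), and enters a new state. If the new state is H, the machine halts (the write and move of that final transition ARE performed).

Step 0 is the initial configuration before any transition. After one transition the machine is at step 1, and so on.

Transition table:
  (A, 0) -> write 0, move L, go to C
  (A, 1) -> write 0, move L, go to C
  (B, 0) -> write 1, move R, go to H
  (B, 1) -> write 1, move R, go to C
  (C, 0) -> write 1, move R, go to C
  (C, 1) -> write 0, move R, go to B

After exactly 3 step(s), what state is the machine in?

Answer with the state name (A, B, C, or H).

Step 1: in state A at pos -2, read 0 -> (A,0)->write 0,move L,goto C. Now: state=C, head=-3, tape[-4..0]=01010 (head:  ^)
Step 2: in state C at pos -3, read 1 -> (C,1)->write 0,move R,goto B. Now: state=B, head=-2, tape[-4..0]=00010 (head:   ^)
Step 3: in state B at pos -2, read 0 -> (B,0)->write 1,move R,goto H. Now: state=H, head=-1, tape[-4..0]=00110 (head:    ^)

Answer: H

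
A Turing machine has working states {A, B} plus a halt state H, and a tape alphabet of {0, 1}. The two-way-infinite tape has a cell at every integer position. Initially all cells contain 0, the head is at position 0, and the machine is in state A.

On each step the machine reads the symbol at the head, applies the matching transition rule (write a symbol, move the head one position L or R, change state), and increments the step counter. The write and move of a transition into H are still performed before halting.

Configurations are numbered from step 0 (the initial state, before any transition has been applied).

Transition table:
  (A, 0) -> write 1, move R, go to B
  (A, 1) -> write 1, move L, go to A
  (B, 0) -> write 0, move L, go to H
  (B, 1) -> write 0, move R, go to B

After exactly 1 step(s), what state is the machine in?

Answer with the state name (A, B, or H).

Step 1: in state A at pos 0, read 0 -> (A,0)->write 1,move R,goto B. Now: state=B, head=1, tape[-1..2]=0100 (head:   ^)

Answer: B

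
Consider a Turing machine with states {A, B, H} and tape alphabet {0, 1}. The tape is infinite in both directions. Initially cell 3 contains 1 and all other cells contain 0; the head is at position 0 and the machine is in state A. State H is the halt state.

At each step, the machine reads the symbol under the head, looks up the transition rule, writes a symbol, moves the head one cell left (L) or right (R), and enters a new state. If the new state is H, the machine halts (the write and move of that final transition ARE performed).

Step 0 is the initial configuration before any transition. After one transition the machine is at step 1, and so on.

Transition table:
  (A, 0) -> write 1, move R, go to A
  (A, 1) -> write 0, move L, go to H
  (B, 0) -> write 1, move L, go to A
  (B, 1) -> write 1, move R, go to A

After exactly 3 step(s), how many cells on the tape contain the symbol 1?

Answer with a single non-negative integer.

Step 1: in state A at pos 0, read 0 -> (A,0)->write 1,move R,goto A. Now: state=A, head=1, tape[-1..4]=010010 (head:   ^)
Step 2: in state A at pos 1, read 0 -> (A,0)->write 1,move R,goto A. Now: state=A, head=2, tape[-1..4]=011010 (head:    ^)
Step 3: in state A at pos 2, read 0 -> (A,0)->write 1,move R,goto A. Now: state=A, head=3, tape[-1..4]=011110 (head:     ^)
Cells containing 1 after step 3: {0, 1, 2, 3} -> 4 cell(s)

Answer: 4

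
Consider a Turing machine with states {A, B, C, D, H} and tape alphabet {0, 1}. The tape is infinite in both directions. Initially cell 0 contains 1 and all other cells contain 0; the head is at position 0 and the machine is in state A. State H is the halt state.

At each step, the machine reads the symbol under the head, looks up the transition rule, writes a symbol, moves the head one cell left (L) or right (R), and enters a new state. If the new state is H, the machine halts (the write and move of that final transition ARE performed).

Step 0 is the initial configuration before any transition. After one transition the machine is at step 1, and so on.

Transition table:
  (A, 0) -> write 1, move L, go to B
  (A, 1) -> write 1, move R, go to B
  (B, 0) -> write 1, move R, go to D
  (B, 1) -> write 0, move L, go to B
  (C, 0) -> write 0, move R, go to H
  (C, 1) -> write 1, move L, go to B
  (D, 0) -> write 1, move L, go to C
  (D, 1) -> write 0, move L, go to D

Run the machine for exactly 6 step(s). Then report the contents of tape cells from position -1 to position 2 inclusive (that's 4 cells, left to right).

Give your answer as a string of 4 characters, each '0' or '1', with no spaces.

Answer: 1011

Derivation:
Step 1: in state A at pos 0, read 1 -> (A,1)->write 1,move R,goto B. Now: state=B, head=1, tape[-1..2]=0100 (head:   ^)
Step 2: in state B at pos 1, read 0 -> (B,0)->write 1,move R,goto D. Now: state=D, head=2, tape[-1..3]=01100 (head:    ^)
Step 3: in state D at pos 2, read 0 -> (D,0)->write 1,move L,goto C. Now: state=C, head=1, tape[-1..3]=01110 (head:   ^)
Step 4: in state C at pos 1, read 1 -> (C,1)->write 1,move L,goto B. Now: state=B, head=0, tape[-1..3]=01110 (head:  ^)
Step 5: in state B at pos 0, read 1 -> (B,1)->write 0,move L,goto B. Now: state=B, head=-1, tape[-2..3]=000110 (head:  ^)
Step 6: in state B at pos -1, read 0 -> (B,0)->write 1,move R,goto D. Now: state=D, head=0, tape[-2..3]=010110 (head:   ^)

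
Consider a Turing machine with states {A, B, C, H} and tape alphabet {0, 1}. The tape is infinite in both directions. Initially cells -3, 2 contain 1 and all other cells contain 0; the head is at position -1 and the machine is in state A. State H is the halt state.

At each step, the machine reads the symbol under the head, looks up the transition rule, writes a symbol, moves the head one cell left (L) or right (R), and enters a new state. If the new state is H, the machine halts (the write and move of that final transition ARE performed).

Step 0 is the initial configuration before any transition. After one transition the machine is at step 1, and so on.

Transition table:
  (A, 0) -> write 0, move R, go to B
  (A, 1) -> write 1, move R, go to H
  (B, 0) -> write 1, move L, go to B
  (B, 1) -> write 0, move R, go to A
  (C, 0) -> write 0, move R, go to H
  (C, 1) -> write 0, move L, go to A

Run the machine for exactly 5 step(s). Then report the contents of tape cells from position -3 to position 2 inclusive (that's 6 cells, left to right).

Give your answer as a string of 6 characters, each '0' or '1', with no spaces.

Step 1: in state A at pos -1, read 0 -> (A,0)->write 0,move R,goto B. Now: state=B, head=0, tape[-4..3]=01000010 (head:     ^)
Step 2: in state B at pos 0, read 0 -> (B,0)->write 1,move L,goto B. Now: state=B, head=-1, tape[-4..3]=01001010 (head:    ^)
Step 3: in state B at pos -1, read 0 -> (B,0)->write 1,move L,goto B. Now: state=B, head=-2, tape[-4..3]=01011010 (head:   ^)
Step 4: in state B at pos -2, read 0 -> (B,0)->write 1,move L,goto B. Now: state=B, head=-3, tape[-4..3]=01111010 (head:  ^)
Step 5: in state B at pos -3, read 1 -> (B,1)->write 0,move R,goto A. Now: state=A, head=-2, tape[-4..3]=00111010 (head:   ^)

Answer: 011101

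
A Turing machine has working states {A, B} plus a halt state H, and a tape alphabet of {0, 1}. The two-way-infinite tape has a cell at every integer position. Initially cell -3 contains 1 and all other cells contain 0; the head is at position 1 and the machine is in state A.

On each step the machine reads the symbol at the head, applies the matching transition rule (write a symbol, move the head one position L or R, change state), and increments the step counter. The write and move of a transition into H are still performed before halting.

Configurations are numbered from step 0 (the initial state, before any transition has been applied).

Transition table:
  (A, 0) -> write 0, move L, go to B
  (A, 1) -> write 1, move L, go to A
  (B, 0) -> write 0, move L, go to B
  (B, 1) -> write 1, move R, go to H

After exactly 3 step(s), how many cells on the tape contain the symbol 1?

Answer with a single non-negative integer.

Answer: 1

Derivation:
Step 1: in state A at pos 1, read 0 -> (A,0)->write 0,move L,goto B. Now: state=B, head=0, tape[-4..2]=0100000 (head:     ^)
Step 2: in state B at pos 0, read 0 -> (B,0)->write 0,move L,goto B. Now: state=B, head=-1, tape[-4..2]=0100000 (head:    ^)
Step 3: in state B at pos -1, read 0 -> (B,0)->write 0,move L,goto B. Now: state=B, head=-2, tape[-4..2]=0100000 (head:   ^)
Cells containing 1 after step 3: {-3} -> 1 cell(s)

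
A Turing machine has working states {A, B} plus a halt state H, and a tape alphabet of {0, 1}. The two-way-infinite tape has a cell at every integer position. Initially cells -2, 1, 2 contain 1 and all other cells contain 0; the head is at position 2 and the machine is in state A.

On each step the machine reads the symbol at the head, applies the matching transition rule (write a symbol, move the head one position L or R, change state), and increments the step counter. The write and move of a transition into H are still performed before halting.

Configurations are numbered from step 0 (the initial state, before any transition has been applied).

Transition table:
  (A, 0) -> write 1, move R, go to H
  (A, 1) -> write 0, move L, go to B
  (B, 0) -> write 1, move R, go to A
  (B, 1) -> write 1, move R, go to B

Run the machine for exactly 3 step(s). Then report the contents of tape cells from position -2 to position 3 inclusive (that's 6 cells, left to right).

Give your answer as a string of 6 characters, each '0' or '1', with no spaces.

Step 1: in state A at pos 2, read 1 -> (A,1)->write 0,move L,goto B. Now: state=B, head=1, tape[-3..3]=0100100 (head:     ^)
Step 2: in state B at pos 1, read 1 -> (B,1)->write 1,move R,goto B. Now: state=B, head=2, tape[-3..3]=0100100 (head:      ^)
Step 3: in state B at pos 2, read 0 -> (B,0)->write 1,move R,goto A. Now: state=A, head=3, tape[-3..4]=01001100 (head:       ^)

Answer: 100110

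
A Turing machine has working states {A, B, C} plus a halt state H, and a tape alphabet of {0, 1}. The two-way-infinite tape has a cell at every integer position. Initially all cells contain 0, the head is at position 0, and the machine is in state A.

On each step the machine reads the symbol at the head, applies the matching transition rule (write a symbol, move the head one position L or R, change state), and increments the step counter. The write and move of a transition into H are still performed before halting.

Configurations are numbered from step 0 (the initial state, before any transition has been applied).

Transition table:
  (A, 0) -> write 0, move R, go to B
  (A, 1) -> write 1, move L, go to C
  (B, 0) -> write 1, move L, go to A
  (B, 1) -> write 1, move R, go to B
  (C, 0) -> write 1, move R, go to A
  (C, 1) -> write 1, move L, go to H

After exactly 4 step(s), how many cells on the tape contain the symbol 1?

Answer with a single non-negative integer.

Answer: 1

Derivation:
Step 1: in state A at pos 0, read 0 -> (A,0)->write 0,move R,goto B. Now: state=B, head=1, tape[-1..2]=0000 (head:   ^)
Step 2: in state B at pos 1, read 0 -> (B,0)->write 1,move L,goto A. Now: state=A, head=0, tape[-1..2]=0010 (head:  ^)
Step 3: in state A at pos 0, read 0 -> (A,0)->write 0,move R,goto B. Now: state=B, head=1, tape[-1..2]=0010 (head:   ^)
Step 4: in state B at pos 1, read 1 -> (B,1)->write 1,move R,goto B. Now: state=B, head=2, tape[-1..3]=00100 (head:    ^)
Cells containing 1 after step 4: {1} -> 1 cell(s)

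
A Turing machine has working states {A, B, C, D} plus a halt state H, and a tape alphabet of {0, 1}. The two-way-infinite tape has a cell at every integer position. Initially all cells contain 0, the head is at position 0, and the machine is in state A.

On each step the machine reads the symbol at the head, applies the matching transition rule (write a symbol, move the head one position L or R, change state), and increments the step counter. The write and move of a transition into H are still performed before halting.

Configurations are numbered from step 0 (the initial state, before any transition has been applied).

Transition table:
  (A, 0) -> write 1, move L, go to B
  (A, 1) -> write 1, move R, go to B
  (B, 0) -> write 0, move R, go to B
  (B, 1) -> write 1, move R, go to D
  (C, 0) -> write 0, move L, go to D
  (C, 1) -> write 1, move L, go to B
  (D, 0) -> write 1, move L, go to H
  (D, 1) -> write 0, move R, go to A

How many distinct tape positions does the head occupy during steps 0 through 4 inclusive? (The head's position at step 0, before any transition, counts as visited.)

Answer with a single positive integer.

Step 1: in state A at pos 0, read 0 -> (A,0)->write 1,move L,goto B. Now: state=B, head=-1, tape[-2..1]=0010 (head:  ^)
Step 2: in state B at pos -1, read 0 -> (B,0)->write 0,move R,goto B. Now: state=B, head=0, tape[-2..1]=0010 (head:   ^)
Step 3: in state B at pos 0, read 1 -> (B,1)->write 1,move R,goto D. Now: state=D, head=1, tape[-2..2]=00100 (head:    ^)
Step 4: in state D at pos 1, read 0 -> (D,0)->write 1,move L,goto H. Now: state=H, head=0, tape[-2..2]=00110 (head:   ^)
Head positions at steps 0..4: starting at 0, distinct positions visited = {-1, 0, 1} -> 3 position(s)

Answer: 3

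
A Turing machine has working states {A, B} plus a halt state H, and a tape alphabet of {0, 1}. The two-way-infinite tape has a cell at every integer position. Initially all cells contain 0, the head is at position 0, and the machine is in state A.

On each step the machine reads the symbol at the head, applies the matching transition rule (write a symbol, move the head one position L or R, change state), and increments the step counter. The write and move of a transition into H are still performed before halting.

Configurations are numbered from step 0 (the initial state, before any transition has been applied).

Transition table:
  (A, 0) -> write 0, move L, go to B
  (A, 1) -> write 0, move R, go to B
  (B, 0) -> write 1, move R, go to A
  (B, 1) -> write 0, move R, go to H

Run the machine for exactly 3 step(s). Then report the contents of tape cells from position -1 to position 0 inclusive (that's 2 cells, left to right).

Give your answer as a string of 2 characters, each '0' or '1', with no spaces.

Answer: 10

Derivation:
Step 1: in state A at pos 0, read 0 -> (A,0)->write 0,move L,goto B. Now: state=B, head=-1, tape[-2..1]=0000 (head:  ^)
Step 2: in state B at pos -1, read 0 -> (B,0)->write 1,move R,goto A. Now: state=A, head=0, tape[-2..1]=0100 (head:   ^)
Step 3: in state A at pos 0, read 0 -> (A,0)->write 0,move L,goto B. Now: state=B, head=-1, tape[-2..1]=0100 (head:  ^)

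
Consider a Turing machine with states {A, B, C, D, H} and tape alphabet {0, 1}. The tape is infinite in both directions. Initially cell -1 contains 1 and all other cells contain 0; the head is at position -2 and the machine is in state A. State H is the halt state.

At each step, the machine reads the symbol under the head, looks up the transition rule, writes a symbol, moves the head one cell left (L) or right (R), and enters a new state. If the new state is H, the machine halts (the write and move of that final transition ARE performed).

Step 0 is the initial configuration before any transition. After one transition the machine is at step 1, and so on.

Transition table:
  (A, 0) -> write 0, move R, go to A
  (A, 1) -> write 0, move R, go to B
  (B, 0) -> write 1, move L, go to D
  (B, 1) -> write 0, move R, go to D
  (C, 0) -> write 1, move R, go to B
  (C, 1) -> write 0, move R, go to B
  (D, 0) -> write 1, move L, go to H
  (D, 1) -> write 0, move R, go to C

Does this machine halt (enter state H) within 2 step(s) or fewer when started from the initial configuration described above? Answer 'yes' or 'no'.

Answer: no

Derivation:
Step 1: in state A at pos -2, read 0 -> (A,0)->write 0,move R,goto A. Now: state=A, head=-1, tape[-3..0]=0010 (head:   ^)
Step 2: in state A at pos -1, read 1 -> (A,1)->write 0,move R,goto B. Now: state=B, head=0, tape[-3..1]=00000 (head:    ^)
After 2 step(s): state = B (not H) -> not halted within 2 -> no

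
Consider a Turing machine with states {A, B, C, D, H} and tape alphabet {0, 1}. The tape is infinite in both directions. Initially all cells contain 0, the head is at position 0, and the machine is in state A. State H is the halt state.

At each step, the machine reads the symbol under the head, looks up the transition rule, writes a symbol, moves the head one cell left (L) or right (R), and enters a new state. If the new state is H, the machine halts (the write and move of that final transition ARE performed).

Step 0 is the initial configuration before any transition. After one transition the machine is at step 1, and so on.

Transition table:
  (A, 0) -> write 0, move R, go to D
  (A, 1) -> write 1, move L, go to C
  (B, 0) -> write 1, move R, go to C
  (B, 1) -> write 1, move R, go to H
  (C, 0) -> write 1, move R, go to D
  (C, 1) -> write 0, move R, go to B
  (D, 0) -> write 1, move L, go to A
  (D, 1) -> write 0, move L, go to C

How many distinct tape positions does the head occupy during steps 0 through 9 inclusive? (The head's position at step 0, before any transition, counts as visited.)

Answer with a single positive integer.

Answer: 3

Derivation:
Step 1: in state A at pos 0, read 0 -> (A,0)->write 0,move R,goto D. Now: state=D, head=1, tape[-1..2]=0000 (head:   ^)
Step 2: in state D at pos 1, read 0 -> (D,0)->write 1,move L,goto A. Now: state=A, head=0, tape[-1..2]=0010 (head:  ^)
Step 3: in state A at pos 0, read 0 -> (A,0)->write 0,move R,goto D. Now: state=D, head=1, tape[-1..2]=0010 (head:   ^)
Step 4: in state D at pos 1, read 1 -> (D,1)->write 0,move L,goto C. Now: state=C, head=0, tape[-1..2]=0000 (head:  ^)
Step 5: in state C at pos 0, read 0 -> (C,0)->write 1,move R,goto D. Now: state=D, head=1, tape[-1..2]=0100 (head:   ^)
Step 6: in state D at pos 1, read 0 -> (D,0)->write 1,move L,goto A. Now: state=A, head=0, tape[-1..2]=0110 (head:  ^)
Step 7: in state A at pos 0, read 1 -> (A,1)->write 1,move L,goto C. Now: state=C, head=-1, tape[-2..2]=00110 (head:  ^)
Step 8: in state C at pos -1, read 0 -> (C,0)->write 1,move R,goto D. Now: state=D, head=0, tape[-2..2]=01110 (head:   ^)
Step 9: in state D at pos 0, read 1 -> (D,1)->write 0,move L,goto C. Now: state=C, head=-1, tape[-2..2]=01010 (head:  ^)
Head positions at steps 0..9: starting at 0, distinct positions visited = {-1, 0, 1} -> 3 position(s)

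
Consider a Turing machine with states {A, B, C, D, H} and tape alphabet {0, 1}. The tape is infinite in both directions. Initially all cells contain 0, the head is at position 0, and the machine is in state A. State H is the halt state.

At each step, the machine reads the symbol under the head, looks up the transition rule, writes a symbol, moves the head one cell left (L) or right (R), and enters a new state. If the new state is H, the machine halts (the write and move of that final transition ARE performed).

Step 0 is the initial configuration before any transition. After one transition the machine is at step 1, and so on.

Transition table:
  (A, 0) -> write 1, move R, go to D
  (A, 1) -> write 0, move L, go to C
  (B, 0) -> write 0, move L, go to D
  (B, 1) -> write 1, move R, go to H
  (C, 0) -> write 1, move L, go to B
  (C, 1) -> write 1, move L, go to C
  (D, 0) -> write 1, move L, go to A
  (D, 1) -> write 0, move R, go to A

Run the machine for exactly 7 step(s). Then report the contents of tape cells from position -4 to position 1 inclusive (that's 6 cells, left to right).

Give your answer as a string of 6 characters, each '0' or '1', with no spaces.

Answer: 110101

Derivation:
Step 1: in state A at pos 0, read 0 -> (A,0)->write 1,move R,goto D. Now: state=D, head=1, tape[-1..2]=0100 (head:   ^)
Step 2: in state D at pos 1, read 0 -> (D,0)->write 1,move L,goto A. Now: state=A, head=0, tape[-1..2]=0110 (head:  ^)
Step 3: in state A at pos 0, read 1 -> (A,1)->write 0,move L,goto C. Now: state=C, head=-1, tape[-2..2]=00010 (head:  ^)
Step 4: in state C at pos -1, read 0 -> (C,0)->write 1,move L,goto B. Now: state=B, head=-2, tape[-3..2]=001010 (head:  ^)
Step 5: in state B at pos -2, read 0 -> (B,0)->write 0,move L,goto D. Now: state=D, head=-3, tape[-4..2]=0001010 (head:  ^)
Step 6: in state D at pos -3, read 0 -> (D,0)->write 1,move L,goto A. Now: state=A, head=-4, tape[-5..2]=00101010 (head:  ^)
Step 7: in state A at pos -4, read 0 -> (A,0)->write 1,move R,goto D. Now: state=D, head=-3, tape[-5..2]=01101010 (head:   ^)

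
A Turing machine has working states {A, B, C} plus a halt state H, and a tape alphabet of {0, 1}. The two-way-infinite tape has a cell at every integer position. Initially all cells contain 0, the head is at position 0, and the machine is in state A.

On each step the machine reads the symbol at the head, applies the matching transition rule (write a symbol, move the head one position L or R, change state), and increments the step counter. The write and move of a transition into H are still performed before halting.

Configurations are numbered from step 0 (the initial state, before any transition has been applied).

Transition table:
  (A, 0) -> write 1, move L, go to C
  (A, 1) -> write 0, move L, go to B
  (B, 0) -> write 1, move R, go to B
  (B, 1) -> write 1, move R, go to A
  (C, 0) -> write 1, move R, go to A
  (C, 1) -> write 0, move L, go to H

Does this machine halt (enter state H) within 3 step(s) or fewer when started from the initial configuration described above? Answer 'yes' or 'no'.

Answer: no

Derivation:
Step 1: in state A at pos 0, read 0 -> (A,0)->write 1,move L,goto C. Now: state=C, head=-1, tape[-2..1]=0010 (head:  ^)
Step 2: in state C at pos -1, read 0 -> (C,0)->write 1,move R,goto A. Now: state=A, head=0, tape[-2..1]=0110 (head:   ^)
Step 3: in state A at pos 0, read 1 -> (A,1)->write 0,move L,goto B. Now: state=B, head=-1, tape[-2..1]=0100 (head:  ^)
After 3 step(s): state = B (not H) -> not halted within 3 -> no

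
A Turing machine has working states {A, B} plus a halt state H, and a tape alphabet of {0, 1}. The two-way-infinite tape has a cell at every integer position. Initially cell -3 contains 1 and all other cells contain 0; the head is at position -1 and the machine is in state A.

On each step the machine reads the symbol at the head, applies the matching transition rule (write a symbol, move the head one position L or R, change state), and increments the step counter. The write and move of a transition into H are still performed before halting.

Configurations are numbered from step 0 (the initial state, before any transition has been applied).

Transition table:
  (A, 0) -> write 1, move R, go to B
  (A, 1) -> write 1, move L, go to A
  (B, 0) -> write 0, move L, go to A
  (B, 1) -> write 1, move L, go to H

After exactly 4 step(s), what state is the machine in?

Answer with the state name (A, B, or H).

Step 1: in state A at pos -1, read 0 -> (A,0)->write 1,move R,goto B. Now: state=B, head=0, tape[-4..1]=010100 (head:     ^)
Step 2: in state B at pos 0, read 0 -> (B,0)->write 0,move L,goto A. Now: state=A, head=-1, tape[-4..1]=010100 (head:    ^)
Step 3: in state A at pos -1, read 1 -> (A,1)->write 1,move L,goto A. Now: state=A, head=-2, tape[-4..1]=010100 (head:   ^)
Step 4: in state A at pos -2, read 0 -> (A,0)->write 1,move R,goto B. Now: state=B, head=-1, tape[-4..1]=011100 (head:    ^)

Answer: B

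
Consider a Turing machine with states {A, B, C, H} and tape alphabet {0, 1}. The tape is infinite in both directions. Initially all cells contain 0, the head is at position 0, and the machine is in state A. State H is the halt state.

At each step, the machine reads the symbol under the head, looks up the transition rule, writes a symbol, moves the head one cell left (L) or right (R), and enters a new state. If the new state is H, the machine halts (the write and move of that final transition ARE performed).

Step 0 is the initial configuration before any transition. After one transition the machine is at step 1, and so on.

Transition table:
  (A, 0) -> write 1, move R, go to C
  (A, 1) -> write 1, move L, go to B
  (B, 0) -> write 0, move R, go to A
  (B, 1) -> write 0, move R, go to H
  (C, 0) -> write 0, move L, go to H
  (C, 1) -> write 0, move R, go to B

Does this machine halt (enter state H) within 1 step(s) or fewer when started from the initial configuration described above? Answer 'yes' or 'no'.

Answer: no

Derivation:
Step 1: in state A at pos 0, read 0 -> (A,0)->write 1,move R,goto C. Now: state=C, head=1, tape[-1..2]=0100 (head:   ^)
After 1 step(s): state = C (not H) -> not halted within 1 -> no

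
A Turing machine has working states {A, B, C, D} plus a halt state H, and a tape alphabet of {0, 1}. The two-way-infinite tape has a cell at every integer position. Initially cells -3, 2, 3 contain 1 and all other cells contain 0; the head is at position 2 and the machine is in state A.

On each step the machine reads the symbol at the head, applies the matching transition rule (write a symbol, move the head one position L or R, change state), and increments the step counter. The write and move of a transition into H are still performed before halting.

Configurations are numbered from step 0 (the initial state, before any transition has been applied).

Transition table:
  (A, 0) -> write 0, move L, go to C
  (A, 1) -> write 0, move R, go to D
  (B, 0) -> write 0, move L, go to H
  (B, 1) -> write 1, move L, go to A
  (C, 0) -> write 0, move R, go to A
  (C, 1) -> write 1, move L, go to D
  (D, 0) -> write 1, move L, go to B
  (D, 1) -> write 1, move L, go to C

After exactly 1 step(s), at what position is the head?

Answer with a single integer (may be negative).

Answer: 3

Derivation:
Step 1: in state A at pos 2, read 1 -> (A,1)->write 0,move R,goto D. Now: state=D, head=3, tape[-4..4]=010000010 (head:        ^)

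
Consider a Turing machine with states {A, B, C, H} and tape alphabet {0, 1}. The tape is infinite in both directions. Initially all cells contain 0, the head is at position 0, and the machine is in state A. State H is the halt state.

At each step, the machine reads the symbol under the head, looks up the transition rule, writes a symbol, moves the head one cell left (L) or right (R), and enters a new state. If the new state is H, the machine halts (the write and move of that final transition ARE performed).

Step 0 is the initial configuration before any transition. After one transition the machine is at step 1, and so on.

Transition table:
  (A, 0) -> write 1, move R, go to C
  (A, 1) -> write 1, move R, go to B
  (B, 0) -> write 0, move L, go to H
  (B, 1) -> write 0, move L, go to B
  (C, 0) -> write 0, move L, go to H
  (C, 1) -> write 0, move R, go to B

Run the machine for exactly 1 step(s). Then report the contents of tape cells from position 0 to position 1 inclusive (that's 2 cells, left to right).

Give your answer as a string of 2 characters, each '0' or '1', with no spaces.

Step 1: in state A at pos 0, read 0 -> (A,0)->write 1,move R,goto C. Now: state=C, head=1, tape[-1..2]=0100 (head:   ^)

Answer: 10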